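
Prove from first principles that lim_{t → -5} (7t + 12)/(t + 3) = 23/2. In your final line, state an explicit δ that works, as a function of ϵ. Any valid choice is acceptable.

Let ϵ > 0 be given. We want δ > 0 with 0 < |t + 5| < δ ⇒ |(7t + 12)/(t + 3) − (23/2)| < ϵ.
Combining over a common denominator, (7t + 12)/(t + 3) − (23/2) = [(7t + 12)·(-2) − (-23)·(t + 3)] / [(-2)·(t + 3)] = 9(t + 5) / ((-2)(t + 3)).
So |(7t + 12)/(t + 3) − (23/2)| = 9|t + 5| / (2·|t + 3|).
Restrict δ ≤ 1. Then |t + 5| < 1 gives |t + 3| = |(t + 5) + (-2)| ≥ 2 − 1 = 1.
Hence |(7t + 12)/(t + 3) − (23/2)| < 9|t + 5|/(2·1) = (9/2)|t + 5|, which is < ϵ once |t + 5| < (2/9)ϵ.
Take δ = min(1, (2/9)ϵ). Then 0 < |t + 5| < δ forces both bounds, so |(7t + 12)/(t + 3) − (23/2)| < ϵ.

δ = min(1, (2/9)ϵ)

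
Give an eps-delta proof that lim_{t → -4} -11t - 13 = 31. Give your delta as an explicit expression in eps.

delta = eps/11

Let eps > 0. We need delta > 0 so that 0 < |t + 4| < delta implies |(-11t - 13) − 31| < eps.
Since (-11t - 13) − 31 = -11(t + 4), we have |(-11t - 13) − 31| = 11|t + 4|.
So 11|t + 4| < eps exactly when |t + 4| < eps/11.
Choosing delta = eps/11 gives |(-11t - 13) − 31| = 11|t + 4| < eps whenever |t + 4| < delta.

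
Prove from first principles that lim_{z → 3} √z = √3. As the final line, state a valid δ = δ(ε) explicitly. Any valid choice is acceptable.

δ = min(3, √3·ε)

Fix ε > 0. We want δ > 0 such that 0 < |z − 3| < δ implies |√z − √3| < ε.
Rationalise: √z − √3 = (z − 3)/(√z + √3), so |√z − √3| = |z − 3|/(√z + √3).
Restrict δ ≤ 3 so that |z − 3| < 3 forces z > 0, and then √z + √3 > √3.
Hence |√z − √3| < |z − 3|/√3, which is < ε once |z − 3| < √3·ε.
Take δ = min(3, √3·ε). If 0 < |z − 3| < δ then z > 0 and |√z − √3| < |z − 3|/√3 < ε.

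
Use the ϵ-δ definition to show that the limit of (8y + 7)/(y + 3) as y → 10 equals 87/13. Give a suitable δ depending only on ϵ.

Suppose ϵ > 0. We want δ > 0 with 0 < |y − 10| < δ ⇒ |(8y + 7)/(y + 3) − (87/13)| < ϵ.
Combining over a common denominator, (8y + 7)/(y + 3) − (87/13) = [(8y + 7)·13 − 87·(y + 3)] / [13·(y + 3)] = 17(y − 10) / (13(y + 3)).
So |(8y + 7)/(y + 3) − (87/13)| = 17|y − 10| / (13·|y + 3|).
Restrict δ ≤ 13/2. Then |y − 10| < 13/2 gives |y + 3| = |(y − 10) + 13| ≥ 13 − 13/2 = 13/2.
Hence |(8y + 7)/(y + 3) − (87/13)| < 17|y − 10|/(13·(13/2)) = (34/169)|y − 10|, which is < ϵ once |y − 10| < (169/34)ϵ.
Take δ = min(13/2, (169/34)ϵ). Then 0 < |y − 10| < δ forces both bounds, so |(8y + 7)/(y + 3) − (87/13)| < ϵ.

δ = min(13/2, (169/34)ϵ)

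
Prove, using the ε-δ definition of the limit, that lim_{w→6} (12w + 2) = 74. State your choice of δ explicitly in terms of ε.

Let ε > 0. We need δ > 0 so that 0 < |w − 6| < δ implies |(12w + 2) − 74| < ε.
|(12w + 2) − 74| = |12w - 72| = 12|w − 6|.
Thus it suffices that |w − 6| < ε/12.
Choosing δ = ε/12 gives |(12w + 2) − 74| = 12|w − 6| < ε whenever |w − 6| < δ.

δ = ε/12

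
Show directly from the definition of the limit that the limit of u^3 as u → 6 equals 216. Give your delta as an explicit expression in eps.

Suppose eps > 0. We seek delta > 0 with 0 < |u − 6| < delta ⇒ |u^3 − 216| < eps.
Factor: u^3 − 216 = (u − 6)(u^2 + 6u + 36), so |u^3 − 216| = |u − 6|·|u^2 + 6u + 36|.
Impose delta ≤ 1 so that |u| < 7; then |u^2 + 6u + 36| ≤ 127.
Hence |u^3 − 216| ≤ 127|u − 6|, which is < eps once |u − 6| < eps/127.
Take delta = min(1, eps/127). If 0 < |u − 6| < delta then both bounds hold and |u^3 − 216| ≤ 127|u − 6| < 127·(eps/127) = eps.

delta = min(1, eps/127)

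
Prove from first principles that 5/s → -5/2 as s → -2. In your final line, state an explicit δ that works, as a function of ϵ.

δ = min(1, (2/5)ϵ)

Let ϵ > 0. We seek δ > 0 such that 0 < |s + 2| < δ implies |5/s + 5/2| < ϵ.
|5/s + 5/2| = 5·|-2 − s|/(2·|s|) = 5|s + 2|/(2|s|).
Require δ ≤ 1 so that |s| > 2 − 1 = 1, hence 2|s| > 2.
Then |5/s + 5/2| < 5|s + 2|/2, which is < ϵ when |s + 2| < (2/5)ϵ.
Take δ = min(1, (2/5)ϵ). Then 0 < |s + 2| < δ gives both |s + 2| < 1 and |s + 2| < (2/5)ϵ, so |5/s + 5/2| < ϵ.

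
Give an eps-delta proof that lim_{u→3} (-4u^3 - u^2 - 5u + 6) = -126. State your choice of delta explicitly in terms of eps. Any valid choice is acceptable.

delta = min(2, eps/209)

Fix eps > 0. We want delta > 0 such that 0 < |u − 3| < delta implies |(-4u^3 - u^2 - 5u + 6) + 126| < eps.
(-4u^3 - u^2 - 5u + 6) + 126 = -4u^3 - u^2 - 5u + 132 = (u − 3)(-4u^2 - 13u - 44).
So |(-4u^3 - u^2 - 5u + 6) + 126| = |u − 3|·|-4u^2 - 13u - 44|.
Require delta ≤ 2. Then |u − 3| < 2 gives |u| < 5, and by the triangle inequality |-4u^2 - 13u - 44| ≤ 4·5^2 + 13·5 + 44 = 209.
Hence |(-4u^3 - u^2 - 5u + 6) + 126| ≤ 209|u − 3| < eps provided |u − 3| < eps/209.
Choosing delta = min(2, eps/209) ensures both conditions, hence |(-4u^3 - u^2 - 5u + 6) + 126| < eps.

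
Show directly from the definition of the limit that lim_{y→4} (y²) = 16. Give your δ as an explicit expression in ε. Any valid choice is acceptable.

Let ε > 0. We seek δ > 0 with 0 < |y − 4| < δ ⇒ |y² − 16| < ε.
Factor: y² − 16 = (y − 4)(y + 4), so |y² − 16| = |y − 4|·|y + 4|.
Restrict δ ≤ 1. Then |y − 4| < 1 gives |y| < 5, so by the triangle inequality |y + 4| ≤ 5 + 4 = 9.
Hence |y² − 16| ≤ 9|y − 4|, which is < ε once |y − 4| < ε/9.
Take δ = min(1, ε/9). If 0 < |y − 4| < δ then both bounds hold and |y² − 16| ≤ 9|y − 4| < 9·(ε/9) = ε.

δ = min(1, ε/9)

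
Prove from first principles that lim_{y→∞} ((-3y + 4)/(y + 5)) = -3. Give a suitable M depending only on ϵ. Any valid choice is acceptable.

Let ϵ > 0. We seek M > 0 such that y > M implies |(-3y + 4)/(y + 5) + 3| < ϵ.
(-3y + 4)/(y + 5) + 3 = ((-3y + 4) − (-3)(y + 5)) / ((y + 5)) = 19/((y + 5)).
For y > 0 we have y + 5 > y, so |(-3y + 4)/(y + 5) + 3| = 19/((y + 5)) < 19/(y) = 19/y.
Thus |(-3y + 4)/(y + 5) + 3| < ϵ whenever y > 19/ϵ.
Take M = 19/ϵ. If y > M then |(-3y + 4)/(y + 5) + 3| < 19/y < ϵ.

M = 19/ϵ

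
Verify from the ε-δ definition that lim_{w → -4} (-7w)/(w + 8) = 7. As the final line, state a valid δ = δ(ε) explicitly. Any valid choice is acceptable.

Let ε > 0. We want δ > 0 with 0 < |w + 4| < δ ⇒ |(-7w)/(w + 8) − 7| < ε.
Combining over a common denominator, (-7w)/(w + 8) − 7 = [(-7w)·4 − 28·(w + 8)] / [4·(w + 8)] = -56(w + 4) / (4(w + 8)).
So |(-7w)/(w + 8) − 7| = 56|w + 4| / (4·|w + 8|).
Restrict δ ≤ 2. Then |w + 4| < 2 gives |w + 8| = |(w + 4) + 4| ≥ 4 − 2 = 2.
Hence |(-7w)/(w + 8) − 7| < 56|w + 4|/(4·2) = 7|w + 4|, which is < ε once |w + 4| < (1/7)ε.
Take δ = min(2, (1/7)ε). Then 0 < |w + 4| < δ forces both bounds, so |(-7w)/(w + 8) − 7| < ε.

δ = min(2, (1/7)ε)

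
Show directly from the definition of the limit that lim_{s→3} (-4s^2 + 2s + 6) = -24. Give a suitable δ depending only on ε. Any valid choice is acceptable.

Let ε > 0. We want δ > 0 such that 0 < |s − 3| < δ implies |(-4s^2 + 2s + 6) + 24| < ε.
(-4s^2 + 2s + 6) + 24 = -4s^2 + 2s + 30 = (s − 3)(-4s - 10).
So |(-4s^2 + 2s + 6) + 24| = |s − 3|·|-4s - 10|.
Require δ ≤ 1. Then |s − 3| < 1 gives |s| < 4, and by the triangle inequality |-4s - 10| ≤ 4·4 + 10 = 26.
Hence |(-4s^2 + 2s + 6) + 24| ≤ 26|s − 3| < ε provided |s − 3| < ε/26.
Take δ = min(1, ε/26). Then 0 < |s − 3| < δ gives both |s − 3| < 1 and |s − 3| < ε/26, so |(-4s^2 + 2s + 6) + 24| < ε.

δ = min(1, ε/26)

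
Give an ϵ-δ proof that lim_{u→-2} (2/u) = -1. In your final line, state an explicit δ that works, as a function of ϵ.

Let ϵ > 0 be given. We seek δ > 0 such that 0 < |u + 2| < δ implies |2/u + 1| < ϵ.
|2/u + 1| = 2·|-2 − u|/(2·|u|) = 2|u + 2|/(2|u|).
Restrict δ ≤ 1. Then |u + 2| < 1 gives |u| > 1, so 2|u| > 2.
Then |2/u + 1| < 2|u + 2|/2, which is < ϵ when |u + 2| < ϵ.
Take δ = min(1, ϵ). Then 0 < |u + 2| < δ gives both |u + 2| < 1 and |u + 2| < ϵ, so |2/u + 1| < ϵ.

δ = min(1, ϵ)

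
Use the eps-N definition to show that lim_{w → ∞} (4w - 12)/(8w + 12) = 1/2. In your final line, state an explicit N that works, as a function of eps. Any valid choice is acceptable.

Suppose eps > 0. We seek N > 0 such that w > N implies |(4w - 12)/(8w + 12) − (1/2)| < eps.
(4w - 12)/(8w + 12) − (1/2) = (8(4w - 12) − 4(8w + 12)) / (8(8w + 12)) = -144/(8(8w + 12)).
For w > 0 we have 8w + 12 > 8w, so |(4w - 12)/(8w + 12) − (1/2)| = 144/(8(8w + 12)) < 144/(8·8w) = (9/4)/w.
Thus |(4w - 12)/(8w + 12) − (1/2)| < eps whenever w > (9/4)/eps.
Take N = (9/4)/eps. If w > N then |(4w - 12)/(8w + 12) − (1/2)| < (9/4)/w < eps.

N = (9/4)/eps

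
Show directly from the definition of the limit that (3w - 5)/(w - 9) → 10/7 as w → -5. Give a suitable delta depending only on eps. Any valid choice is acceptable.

Fix eps > 0. We want delta > 0 with 0 < |w + 5| < delta ⇒ |(3w - 5)/(w - 9) − (10/7)| < eps.
Combining over a common denominator, (3w - 5)/(w - 9) − (10/7) = [(3w - 5)·(-14) − (-20)·(w - 9)] / [(-14)·(w - 9)] = -22(w + 5) / ((-14)(w - 9)).
So |(3w - 5)/(w - 9) − (10/7)| = 22|w + 5| / (14·|w − 9|).
Restrict delta ≤ 7. Then |w + 5| < 7 gives |w − 9| = |(w + 5) + (-14)| ≥ 14 − 7 = 7.
Hence |(3w - 5)/(w - 9) − (10/7)| < 22|w + 5|/(14·7) = (11/49)|w + 5|, which is < eps once |w + 5| < (49/11)eps.
Take delta = min(7, (49/11)eps). Then 0 < |w + 5| < delta forces both bounds, so |(3w - 5)/(w - 9) − (10/7)| < eps.

delta = min(7, (49/11)eps)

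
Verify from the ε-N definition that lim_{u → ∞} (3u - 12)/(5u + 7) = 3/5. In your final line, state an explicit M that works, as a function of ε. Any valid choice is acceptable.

M = (81/25)/ε

Let ε > 0. We seek M > 0 such that u > M implies |(3u - 12)/(5u + 7) − (3/5)| < ε.
(3u - 12)/(5u + 7) − (3/5) = (5(3u - 12) − 3(5u + 7)) / (5(5u + 7)) = -81/(5(5u + 7)).
For u > 0 we have 5u + 7 > 5u, so |(3u - 12)/(5u + 7) − (3/5)| = 81/(5(5u + 7)) < 81/(5·5u) = (81/25)/u.
Thus |(3u - 12)/(5u + 7) − (3/5)| < ε whenever u > (81/25)/ε.
Take M = (81/25)/ε. If u > M then |(3u - 12)/(5u + 7) − (3/5)| < (81/25)/u < ε.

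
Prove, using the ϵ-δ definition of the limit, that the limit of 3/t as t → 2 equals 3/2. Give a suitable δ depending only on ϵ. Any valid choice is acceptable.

Let ϵ > 0 be given. We seek δ > 0 such that 0 < |t − 2| < δ implies |3/t − (3/2)| < ϵ.
|3/t − (3/2)| = 3·|2 − t|/(2·|t|) = 3|t − 2|/(2|t|).
Require δ ≤ 1 so that |t| > 2 − 1 = 1, hence 2|t| > 2.
Then |3/t − (3/2)| < 3|t − 2|/2, which is < ϵ when |t − 2| < (2/3)ϵ.
Take δ = min(1, (2/3)ϵ). Then 0 < |t − 2| < δ gives both |t − 2| < 1 and |t − 2| < (2/3)ϵ, so |3/t − (3/2)| < ϵ.

δ = min(1, (2/3)ϵ)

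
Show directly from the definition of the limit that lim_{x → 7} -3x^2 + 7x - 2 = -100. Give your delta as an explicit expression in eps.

Suppose eps > 0. We want delta > 0 such that 0 < |x − 7| < delta implies |(-3x^2 + 7x - 2) + 100| < eps.
(-3x^2 + 7x - 2) + 100 = -3x^2 + 7x + 98 = (x − 7)(-3x - 14).
So |(-3x^2 + 7x - 2) + 100| = |x − 7|·|-3x - 14|.
Require delta ≤ 2. Then |x − 7| < 2 gives |x| < 9, and by the triangle inequality |-3x - 14| ≤ 3·9 + 14 = 41.
Hence |(-3x^2 + 7x - 2) + 100| ≤ 41|x − 7| < eps provided |x − 7| < eps/41.
Take delta = min(2, eps/41). Then 0 < |x − 7| < delta gives both |x − 7| < 2 and |x − 7| < eps/41, so |(-3x^2 + 7x - 2) + 100| < eps.

delta = min(2, eps/41)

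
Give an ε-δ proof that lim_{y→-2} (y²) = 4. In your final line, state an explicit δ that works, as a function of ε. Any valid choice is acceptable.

Fix ε > 0. We seek δ > 0 with 0 < |y + 2| < δ ⇒ |y² − 4| < ε.
Factor: y² − 4 = (y + 2)(y - 2), so |y² − 4| = |y + 2|·|y - 2|.
Restrict δ ≤ 1. Then |y + 2| < 1 gives |y| < 3, so by the triangle inequality |y - 2| ≤ 3 + 2 = 5.
Hence |y² − 4| ≤ 5|y + 2|, which is < ε once |y + 2| < ε/5.
Take δ = min(1, ε/5). If 0 < |y + 2| < δ then both bounds hold and |y² − 4| ≤ 5|y + 2| < 5·(ε/5) = ε.

δ = min(1, ε/5)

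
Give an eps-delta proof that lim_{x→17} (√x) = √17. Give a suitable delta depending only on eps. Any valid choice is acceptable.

Let eps > 0 be given. We want delta > 0 such that 0 < |x − 17| < delta implies |√x − √17| < eps.
Rationalise: √x − √17 = (x − 17)/(√x + √17), so |√x − √17| = |x − 17|/(√x + √17).
Restrict delta ≤ 17 so that |x − 17| < 17 forces x > 0, and then √x + √17 > √17.
Hence |√x − √17| < |x − 17|/√17, which is < eps once |x − 17| < √17·eps.
Take delta = min(17, √17·eps). If 0 < |x − 17| < delta then x > 0 and |√x − √17| < |x − 17|/√17 < eps.

delta = min(17, √17·eps)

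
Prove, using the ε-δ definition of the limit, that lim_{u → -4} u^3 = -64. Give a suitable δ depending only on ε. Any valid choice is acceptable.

δ = min(1, ε/61)

Fix ε > 0. We seek δ > 0 with 0 < |u + 4| < δ ⇒ |u^3 + 64| < ε.
Factor: u^3 + 64 = (u + 4)(u^2 - 4u + 16), so |u^3 + 64| = |u + 4|·|u^2 - 4u + 16|.
Restrict δ ≤ 1. Then |u + 4| < 1 gives |u| < 5, so by the triangle inequality |u^2 - 4u + 16| ≤ 5^2 + 4·5 + 16 = 61.
Hence |u^3 + 64| ≤ 61|u + 4|, which is < ε once |u + 4| < ε/61.
Take δ = min(1, ε/61). If 0 < |u + 4| < δ then both bounds hold and |u^3 + 64| ≤ 61|u + 4| < 61·(ε/61) = ε.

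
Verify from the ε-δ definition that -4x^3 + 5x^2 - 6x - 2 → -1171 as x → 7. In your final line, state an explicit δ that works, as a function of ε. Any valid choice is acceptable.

δ = min(2, ε/698)

Suppose ε > 0. We want δ > 0 such that 0 < |x − 7| < δ implies |(-4x^3 + 5x^2 - 6x - 2) + 1171| < ε.
(-4x^3 + 5x^2 - 6x - 2) + 1171 = -4x^3 + 5x^2 - 6x + 1169 = (x − 7)(-4x^2 - 23x - 167).
So |(-4x^3 + 5x^2 - 6x - 2) + 1171| = |x − 7|·|-4x^2 - 23x - 167|.
Assume first that |x − 7| < 2, so |x| < 9. Then |-4x^2 - 23x - 167| ≤ 4·9^2 + 23·9 + 167 = 698.
Hence |(-4x^3 + 5x^2 - 6x - 2) + 1171| ≤ 698|x − 7| < ε provided |x − 7| < ε/698.
Choosing δ = min(2, ε/698) ensures both conditions, hence |(-4x^3 + 5x^2 - 6x - 2) + 1171| < ε.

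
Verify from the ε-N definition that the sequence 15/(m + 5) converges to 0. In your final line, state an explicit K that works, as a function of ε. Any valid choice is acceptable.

K = 15/ε

Let ε > 0 be given. For m ≥ 1, |15/(m + 5) − 0| = 15/(m + 5) ≤ 15/m.
We need 15/m < ε, i.e. m > 15/ε.
Take K = 15/ε. If m > K then |15/(m + 5)| ≤ 15/m < ε.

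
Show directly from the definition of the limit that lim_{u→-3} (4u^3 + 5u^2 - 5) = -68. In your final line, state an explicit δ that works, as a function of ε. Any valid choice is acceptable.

Let ε > 0 be given. We want δ > 0 such that 0 < |u + 3| < δ implies |(4u^3 + 5u^2 - 5) + 68| < ε.
(4u^3 + 5u^2 - 5) + 68 = 4u^3 + 5u^2 + 63 = (u + 3)(4u^2 - 7u + 21).
So |(4u^3 + 5u^2 - 5) + 68| = |u + 3|·|4u^2 - 7u + 21|.
Require δ ≤ 2. Then |u + 3| < 2 gives |u| < 5, and by the triangle inequality |4u^2 - 7u + 21| ≤ 4·5^2 + 7·5 + 21 = 156.
Hence |(4u^3 + 5u^2 - 5) + 68| ≤ 156|u + 3| < ε provided |u + 3| < ε/156.
Take δ = min(2, ε/156). Then 0 < |u + 3| < δ gives both |u + 3| < 2 and |u + 3| < ε/156, so |(4u^3 + 5u^2 - 5) + 68| < ε.

δ = min(2, ε/156)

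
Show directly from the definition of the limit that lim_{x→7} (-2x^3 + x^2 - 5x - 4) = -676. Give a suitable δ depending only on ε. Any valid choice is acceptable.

δ = min(2, ε/375)

Fix ε > 0. We want δ > 0 such that 0 < |x − 7| < δ implies |(-2x^3 + x^2 - 5x - 4) + 676| < ε.
(-2x^3 + x^2 - 5x - 4) + 676 = -2x^3 + x^2 - 5x + 672 = (x − 7)(-2x^2 - 13x - 96).
So |(-2x^3 + x^2 - 5x - 4) + 676| = |x − 7|·|-2x^2 - 13x - 96|.
Assume first that |x − 7| < 2, so |x| < 9. Then |-2x^2 - 13x - 96| ≤ 2·9^2 + 13·9 + 96 = 375.
Hence |(-2x^3 + x^2 - 5x - 4) + 676| ≤ 375|x − 7| < ε provided |x − 7| < ε/375.
Choosing δ = min(2, ε/375) ensures both conditions, hence |(-2x^3 + x^2 - 5x - 4) + 676| < ε.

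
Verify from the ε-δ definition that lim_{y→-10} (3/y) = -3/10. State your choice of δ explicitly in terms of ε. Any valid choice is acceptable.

δ = min(5, (50/3)ε)

Suppose ε > 0. We seek δ > 0 such that 0 < |y + 10| < δ implies |3/y + 3/10| < ε.
|3/y + 3/10| = 3·|-10 − y|/(10·|y|) = 3|y + 10|/(10|y|).
Restrict δ ≤ 5. Then |y + 10| < 5 gives |y| > 5, so 10|y| > 50.
Then |3/y + 3/10| < 3|y + 10|/50, which is < ε when |y + 10| < (50/3)ε.
Take δ = min(5, (50/3)ε). Then 0 < |y + 10| < δ gives both |y + 10| < 5 and |y + 10| < (50/3)ε, so |3/y + 3/10| < ε.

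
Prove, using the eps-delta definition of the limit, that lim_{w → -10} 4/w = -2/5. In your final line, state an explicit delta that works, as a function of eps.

Fix eps > 0. We seek delta > 0 such that 0 < |w + 10| < delta implies |4/w + 2/5| < eps.
|4/w + 2/5| = 4·|-10 − w|/(10·|w|) = 4|w + 10|/(10|w|).
Require delta ≤ 5 so that |w| > 10 − 5 = 5, hence 10|w| > 50.
Then |4/w + 2/5| < 4|w + 10|/50, which is < eps when |w + 10| < (25/2)eps.
Take delta = min(5, (25/2)eps). Then 0 < |w + 10| < delta gives both |w + 10| < 5 and |w + 10| < (25/2)eps, so |4/w + 2/5| < eps.

delta = min(5, (25/2)eps)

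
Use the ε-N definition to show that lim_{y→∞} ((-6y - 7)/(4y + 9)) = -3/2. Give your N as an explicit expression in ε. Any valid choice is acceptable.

Suppose ε > 0. We seek N > 0 such that y > N implies |(-6y - 7)/(4y + 9) + 3/2| < ε.
(-6y - 7)/(4y + 9) + 3/2 = (4(-6y - 7) − (-6)(4y + 9)) / (4(4y + 9)) = 26/(4(4y + 9)).
For y > 0 we have 4y + 9 > 4y, so |(-6y - 7)/(4y + 9) + 3/2| = 26/(4(4y + 9)) < 26/(4·4y) = (13/8)/y.
Thus |(-6y - 7)/(4y + 9) + 3/2| < ε whenever y > (13/8)/ε.
Take N = (13/8)/ε. If y > N then |(-6y - 7)/(4y + 9) + 3/2| < (13/8)/y < ε.

N = (13/8)/ε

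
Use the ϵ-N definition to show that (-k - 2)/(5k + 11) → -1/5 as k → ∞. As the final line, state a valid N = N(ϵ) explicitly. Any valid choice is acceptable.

Let ϵ > 0. For k ≥ 1, |(-k - 2)/(5k + 11) + 1/5| = |1|/(5(5k + 11)) = 1/(5(5k + 11)).
Since 5k + 11 ≥ 5k for k ≥ 1, this is ≤ 1/(5·5k) = (1/25)/k.
So |(-k - 2)/(5k + 11) + 1/5| < ϵ whenever k > (1/25)/ϵ.
Take N = (1/25)/ϵ. If k > N then |(-k - 2)/(5k + 11) + 1/5| ≤ (1/25)/k < ϵ.

N = (1/25)/ϵ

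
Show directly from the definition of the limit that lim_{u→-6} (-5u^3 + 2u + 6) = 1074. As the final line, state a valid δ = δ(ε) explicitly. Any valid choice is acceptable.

Let ε > 0 be given. We want δ > 0 such that 0 < |u + 6| < δ implies |(-5u^3 + 2u + 6) − 1074| < ε.
(-5u^3 + 2u + 6) − 1074 = -5u^3 + 2u - 1068 = (u + 6)(-5u^2 + 30u - 178).
So |(-5u^3 + 2u + 6) − 1074| = |u + 6|·|-5u^2 + 30u - 178|.
Assume first that |u + 6| < 2, so |u| < 8. Then |-5u^2 + 30u - 178| ≤ 5·8^2 + 30·8 + 178 = 738.
Hence |(-5u^3 + 2u + 6) − 1074| ≤ 738|u + 6| < ε provided |u + 6| < ε/738.
Take δ = min(2, ε/738). Then 0 < |u + 6| < δ gives both |u + 6| < 2 and |u + 6| < ε/738, so |(-5u^3 + 2u + 6) − 1074| < ε.

δ = min(2, ε/738)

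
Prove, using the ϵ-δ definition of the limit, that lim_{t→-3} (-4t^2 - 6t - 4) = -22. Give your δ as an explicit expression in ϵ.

Suppose ϵ > 0. We want δ > 0 such that 0 < |t + 3| < δ implies |(-4t^2 - 6t - 4) + 22| < ϵ.
(-4t^2 - 6t - 4) + 22 = -4t^2 - 6t + 18 = (t + 3)(-4t + 6).
So |(-4t^2 - 6t - 4) + 22| = |t + 3|·|-4t + 6|.
Require δ ≤ 1. Then |t + 3| < 1 gives |t| < 4, and by the triangle inequality |-4t + 6| ≤ 4·4 + 6 = 22.
Hence |(-4t^2 - 6t - 4) + 22| ≤ 22|t + 3| < ϵ provided |t + 3| < ϵ/22.
Choosing δ = min(1, ϵ/22) ensures both conditions, hence |(-4t^2 - 6t - 4) + 22| < ϵ.

δ = min(1, ϵ/22)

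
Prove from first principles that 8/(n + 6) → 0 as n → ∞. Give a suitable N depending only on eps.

Fix eps > 0. For n ≥ 1, |8/(n + 6) − 0| = 8/(n + 6) ≤ 8/n.
We need 8/n < eps, i.e. n > 8/eps.
Take N = 8/eps. If n > N then |8/(n + 6)| ≤ 8/n < eps.

N = 8/eps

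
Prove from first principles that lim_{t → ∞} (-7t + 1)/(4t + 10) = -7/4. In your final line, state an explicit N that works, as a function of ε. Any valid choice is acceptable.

Fix ε > 0. We seek N > 0 such that t > N implies |(-7t + 1)/(4t + 10) + 7/4| < ε.
(-7t + 1)/(4t + 10) + 7/4 = (4(-7t + 1) − (-7)(4t + 10)) / (4(4t + 10)) = 74/(4(4t + 10)).
For t > 0 we have 4t + 10 > 4t, so |(-7t + 1)/(4t + 10) + 7/4| = 74/(4(4t + 10)) < 74/(4·4t) = (37/8)/t.
Thus |(-7t + 1)/(4t + 10) + 7/4| < ε whenever t > (37/8)/ε.
Take N = (37/8)/ε. If t > N then |(-7t + 1)/(4t + 10) + 7/4| < (37/8)/t < ε.

N = (37/8)/ε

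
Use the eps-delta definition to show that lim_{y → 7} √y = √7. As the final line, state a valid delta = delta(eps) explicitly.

Suppose eps > 0. We want delta > 0 such that 0 < |y − 7| < delta implies |√y − √7| < eps.
Multiplying by the conjugate, |√y − √7| = |y − 7|/(√y + √7).
Restrict delta ≤ 7 so that |y − 7| < 7 forces y > 0, and then √y + √7 > √7.
Hence |√y − √7| < |y − 7|/√7, which is < eps once |y − 7| < √7·eps.
Take delta = min(7, √7·eps). If 0 < |y − 7| < delta then y > 0 and |√y − √7| < |y − 7|/√7 < eps.

delta = min(7, √7·eps)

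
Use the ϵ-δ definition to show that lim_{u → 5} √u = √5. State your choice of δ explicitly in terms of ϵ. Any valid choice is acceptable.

δ = min(5, √5·ϵ)

Let ϵ > 0. We want δ > 0 such that 0 < |u − 5| < δ implies |√u − √5| < ϵ.
Rationalise: √u − √5 = (u − 5)/(√u + √5), so |√u − √5| = |u − 5|/(√u + √5).
Restrict δ ≤ 5 so that |u − 5| < 5 forces u > 0, and then √u + √5 > √5.
Hence |√u − √5| < |u − 5|/√5, which is < ϵ once |u − 5| < √5·ϵ.
Take δ = min(5, √5·ϵ). If 0 < |u − 5| < δ then u > 0 and |√u − √5| < |u − 5|/√5 < ϵ.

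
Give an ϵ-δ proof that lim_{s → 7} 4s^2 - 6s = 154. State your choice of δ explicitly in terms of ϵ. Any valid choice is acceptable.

Let ϵ > 0. We want δ > 0 such that 0 < |s − 7| < δ implies |(4s^2 - 6s) − 154| < ϵ.
(4s^2 - 6s) − 154 = 4s^2 - 6s - 154 = (s − 7)(4s + 22).
So |(4s^2 - 6s) − 154| = |s − 7|·|4s + 22|.
Assume first that |s − 7| < 1, so |s| < 8. Then |4s + 22| ≤ 4·8 + 22 = 54.
Hence |(4s^2 - 6s) − 154| ≤ 54|s − 7| < ϵ provided |s − 7| < ϵ/54.
Choosing δ = min(1, ϵ/54) ensures both conditions, hence |(4s^2 - 6s) − 154| < ϵ.

δ = min(1, ϵ/54)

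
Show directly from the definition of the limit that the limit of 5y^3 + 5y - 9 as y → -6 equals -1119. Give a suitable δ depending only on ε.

Fix ε > 0. We want δ > 0 such that 0 < |y + 6| < δ implies |(5y^3 + 5y - 9) + 1119| < ε.
(5y^3 + 5y - 9) + 1119 = 5y^3 + 5y + 1110 = (y + 6)(5y^2 - 30y + 185).
So |(5y^3 + 5y - 9) + 1119| = |y + 6|·|5y^2 - 30y + 185|.
Assume first that |y + 6| < 1, so |y| < 7. Then |5y^2 - 30y + 185| ≤ 5·7^2 + 30·7 + 185 = 640.
Hence |(5y^3 + 5y - 9) + 1119| ≤ 640|y + 6| < ε provided |y + 6| < ε/640.
Choosing δ = min(1, ε/640) ensures both conditions, hence |(5y^3 + 5y - 9) + 1119| < ε.

δ = min(1, ε/640)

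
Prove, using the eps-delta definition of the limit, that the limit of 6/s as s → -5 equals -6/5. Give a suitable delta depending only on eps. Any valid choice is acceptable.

delta = min(5/2, (25/12)eps)

Suppose eps > 0. We seek delta > 0 such that 0 < |s + 5| < delta implies |6/s + 6/5| < eps.
|6/s + 6/5| = 6·|-5 − s|/(5·|s|) = 6|s + 5|/(5|s|).
Restrict delta ≤ 5/2. Then |s + 5| < 5/2 gives |s| > 5/2, so 5|s| > 25/2.
Then |6/s + 6/5| < 6|s + 5|/(25/2), which is < eps when |s + 5| < (25/12)eps.
Take delta = min(5/2, (25/12)eps). Then 0 < |s + 5| < delta gives both |s + 5| < 5/2 and |s + 5| < (25/12)eps, so |6/s + 6/5| < eps.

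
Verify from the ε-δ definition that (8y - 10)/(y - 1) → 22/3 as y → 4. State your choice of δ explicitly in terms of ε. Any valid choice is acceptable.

Let ε > 0 be given. We want δ > 0 with 0 < |y − 4| < δ ⇒ |(8y - 10)/(y - 1) − (22/3)| < ε.
Combining over a common denominator, (8y - 10)/(y - 1) − (22/3) = [(8y - 10)·3 − 22·(y - 1)] / [3·(y - 1)] = 2(y − 4) / (3(y - 1)).
So |(8y - 10)/(y - 1) − (22/3)| = 2|y − 4| / (3·|y − 1|).
Restrict δ ≤ 3/2. Then |y − 4| < 3/2 gives |y − 1| = |(y − 4) + 3| ≥ 3 − 3/2 = 3/2.
Hence |(8y - 10)/(y - 1) − (22/3)| < 2|y − 4|/(3·(3/2)) = (4/9)|y − 4|, which is < ε once |y − 4| < (9/4)ε.
Take δ = min(3/2, (9/4)ε). Then 0 < |y − 4| < δ forces both bounds, so |(8y - 10)/(y - 1) − (22/3)| < ε.

δ = min(3/2, (9/4)ε)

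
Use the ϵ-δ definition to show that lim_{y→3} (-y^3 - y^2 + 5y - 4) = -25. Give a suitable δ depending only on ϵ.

δ = min(1, ϵ/39)

Let ϵ > 0. We want δ > 0 such that 0 < |y − 3| < δ implies |(-y^3 - y^2 + 5y - 4) + 25| < ϵ.
(-y^3 - y^2 + 5y - 4) + 25 = -y^3 - y^2 + 5y + 21 = (y − 3)(-y^2 - 4y - 7).
So |(-y^3 - y^2 + 5y - 4) + 25| = |y − 3|·|-y^2 - 4y - 7|.
Assume first that |y − 3| < 1, so |y| < 4. Then |-y^2 - 4y - 7| ≤ 4^2 + 4·4 + 7 = 39.
Hence |(-y^3 - y^2 + 5y - 4) + 25| ≤ 39|y − 3| < ϵ provided |y − 3| < ϵ/39.
Take δ = min(1, ϵ/39). Then 0 < |y − 3| < δ gives both |y − 3| < 1 and |y − 3| < ϵ/39, so |(-y^3 - y^2 + 5y - 4) + 25| < ϵ.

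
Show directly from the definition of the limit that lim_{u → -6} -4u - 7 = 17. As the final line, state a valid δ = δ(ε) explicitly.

Let ε > 0 be given. We need δ > 0 so that 0 < |u + 6| < δ implies |(-4u - 7) − 17| < ε.
|(-4u - 7) − 17| = |-4u - 24| = 4|u + 6|.
So 4|u + 6| < ε exactly when |u + 6| < ε/4.
Choosing δ = ε/4 gives |(-4u - 7) − 17| = 4|u + 6| < ε whenever |u + 6| < δ.

δ = ε/4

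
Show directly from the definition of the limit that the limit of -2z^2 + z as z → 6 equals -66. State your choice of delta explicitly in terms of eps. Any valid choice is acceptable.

delta = min(1, eps/25)

Let eps > 0 be given. We want delta > 0 such that 0 < |z − 6| < delta implies |(-2z^2 + z) + 66| < eps.
(-2z^2 + z) + 66 = -2z^2 + z + 66 = (z − 6)(-2z - 11).
So |(-2z^2 + z) + 66| = |z − 6|·|-2z - 11|.
Assume first that |z − 6| < 1, so |z| < 7. Then |-2z - 11| ≤ 2·7 + 11 = 25.
Hence |(-2z^2 + z) + 66| ≤ 25|z − 6| < eps provided |z − 6| < eps/25.
Take delta = min(1, eps/25). Then 0 < |z − 6| < delta gives both |z − 6| < 1 and |z − 6| < eps/25, so |(-2z^2 + z) + 66| < eps.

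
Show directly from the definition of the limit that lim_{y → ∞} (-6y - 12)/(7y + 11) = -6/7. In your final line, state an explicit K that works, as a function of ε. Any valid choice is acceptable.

K = (18/49)/ε

Let ε > 0 be given. We seek K > 0 such that y > K implies |(-6y - 12)/(7y + 11) + 6/7| < ε.
(-6y - 12)/(7y + 11) + 6/7 = (7(-6y - 12) − (-6)(7y + 11)) / (7(7y + 11)) = -18/(7(7y + 11)).
For y > 0 we have 7y + 11 > 7y, so |(-6y - 12)/(7y + 11) + 6/7| = 18/(7(7y + 11)) < 18/(7·7y) = (18/49)/y.
Thus |(-6y - 12)/(7y + 11) + 6/7| < ε whenever y > (18/49)/ε.
Take K = (18/49)/ε. If y > K then |(-6y - 12)/(7y + 11) + 6/7| < (18/49)/y < ε.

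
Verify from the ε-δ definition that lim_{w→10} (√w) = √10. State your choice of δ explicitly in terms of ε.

Let ε > 0 be given. We want δ > 0 such that 0 < |w − 10| < δ implies |√w − √10| < ε.
Rationalise: √w − √10 = (w − 10)/(√w + √10), so |√w − √10| = |w − 10|/(√w + √10).
Restrict δ ≤ 10 so that |w − 10| < 10 forces w > 0, and then √w + √10 > √10.
Hence |√w − √10| < |w − 10|/√10, which is < ε once |w − 10| < √10·ε.
Take δ = min(10, √10·ε). If 0 < |w − 10| < δ then w > 0 and |√w − √10| < |w − 10|/√10 < ε.

δ = min(10, √10·ε)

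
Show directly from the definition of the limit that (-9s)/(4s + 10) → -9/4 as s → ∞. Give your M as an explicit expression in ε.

Suppose ε > 0. We seek M > 0 such that s > M implies |(-9s)/(4s + 10) + 9/4| < ε.
(-9s)/(4s + 10) + 9/4 = (4(-9s) − (-9)(4s + 10)) / (4(4s + 10)) = 90/(4(4s + 10)).
For s > 0 we have 4s + 10 > 4s, so |(-9s)/(4s + 10) + 9/4| = 90/(4(4s + 10)) < 90/(4·4s) = (45/8)/s.
Thus |(-9s)/(4s + 10) + 9/4| < ε whenever s > (45/8)/ε.
Take M = (45/8)/ε. If s > M then |(-9s)/(4s + 10) + 9/4| < (45/8)/s < ε.

M = (45/8)/ε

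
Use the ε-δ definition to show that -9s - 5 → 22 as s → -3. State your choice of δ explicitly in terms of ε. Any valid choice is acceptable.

Let ε > 0. We need δ > 0 so that 0 < |s + 3| < δ implies |(-9s - 5) − 22| < ε.
Since (-9s - 5) − 22 = -9(s + 3), we have |(-9s - 5) − 22| = 9|s + 3|.
Thus it suffices that |s + 3| < ε/9.
Take δ = ε/9. If 0 < |s + 3| < δ then |(-9s - 5) − 22| = 9|s + 3| < 9·(ε/9) = ε.

δ = ε/9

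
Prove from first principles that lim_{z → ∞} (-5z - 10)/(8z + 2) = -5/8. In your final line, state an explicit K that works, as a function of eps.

K = (35/32)/eps

Let eps > 0 be given. We seek K > 0 such that z > K implies |(-5z - 10)/(8z + 2) + 5/8| < eps.
(-5z - 10)/(8z + 2) + 5/8 = (8(-5z - 10) − (-5)(8z + 2)) / (8(8z + 2)) = -70/(8(8z + 2)).
For z > 0 we have 8z + 2 > 8z, so |(-5z - 10)/(8z + 2) + 5/8| = 70/(8(8z + 2)) < 70/(8·8z) = (35/32)/z.
Thus |(-5z - 10)/(8z + 2) + 5/8| < eps whenever z > (35/32)/eps.
Take K = (35/32)/eps. If z > K then |(-5z - 10)/(8z + 2) + 5/8| < (35/32)/z < eps.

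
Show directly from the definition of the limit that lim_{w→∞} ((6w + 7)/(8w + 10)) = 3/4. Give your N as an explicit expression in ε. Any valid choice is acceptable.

Suppose ε > 0. We seek N > 0 such that w > N implies |(6w + 7)/(8w + 10) − (3/4)| < ε.
(6w + 7)/(8w + 10) − (3/4) = (8(6w + 7) − 6(8w + 10)) / (8(8w + 10)) = -4/(8(8w + 10)).
For w > 0 we have 8w + 10 > 8w, so |(6w + 7)/(8w + 10) − (3/4)| = 4/(8(8w + 10)) < 4/(8·8w) = (1/16)/w.
Thus |(6w + 7)/(8w + 10) − (3/4)| < ε whenever w > (1/16)/ε.
Take N = (1/16)/ε. If w > N then |(6w + 7)/(8w + 10) − (3/4)| < (1/16)/w < ε.

N = (1/16)/ε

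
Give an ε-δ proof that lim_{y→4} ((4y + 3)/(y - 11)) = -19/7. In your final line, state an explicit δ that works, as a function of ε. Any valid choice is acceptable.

Let ε > 0. We want δ > 0 with 0 < |y − 4| < δ ⇒ |(4y + 3)/(y - 11) + 19/7| < ε.
Combining over a common denominator, (4y + 3)/(y - 11) + 19/7 = [(4y + 3)·(-7) − 19·(y - 11)] / [(-7)·(y - 11)] = -47(y − 4) / ((-7)(y - 11)).
So |(4y + 3)/(y - 11) + 19/7| = 47|y − 4| / (7·|y − 11|).
Require δ ≤ 7/2, so |y − 11| ≥ |-7| − |y − 4| > 7 − 7/2 = 7/2.
Hence |(4y + 3)/(y - 11) + 19/7| < 47|y − 4|/(7·(7/2)) = (94/49)|y − 4|, which is < ε once |y − 4| < (49/94)ε.
Take δ = min(7/2, (49/94)ε). Then 0 < |y − 4| < δ forces both bounds, so |(4y + 3)/(y - 11) + 19/7| < ε.

δ = min(7/2, (49/94)ε)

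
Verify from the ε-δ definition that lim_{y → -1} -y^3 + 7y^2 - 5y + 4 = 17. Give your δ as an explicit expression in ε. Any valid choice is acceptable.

Suppose ε > 0. We want δ > 0 such that 0 < |y + 1| < δ implies |(-y^3 + 7y^2 - 5y + 4) − 17| < ε.
(-y^3 + 7y^2 - 5y + 4) − 17 = -y^3 + 7y^2 - 5y - 13 = (y + 1)(-y^2 + 8y - 13).
So |(-y^3 + 7y^2 - 5y + 4) − 17| = |y + 1|·|-y^2 + 8y - 13|.
Require δ ≤ 1. Then |y + 1| < 1 gives |y| < 2, and by the triangle inequality |-y^2 + 8y - 13| ≤ 2^2 + 8·2 + 13 = 33.
Hence |(-y^3 + 7y^2 - 5y + 4) − 17| ≤ 33|y + 1| < ε provided |y + 1| < ε/33.
Choosing δ = min(1, ε/33) ensures both conditions, hence |(-y^3 + 7y^2 - 5y + 4) − 17| < ε.

δ = min(1, ε/33)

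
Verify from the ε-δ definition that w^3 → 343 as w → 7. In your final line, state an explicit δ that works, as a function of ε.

Fix ε > 0. We seek δ > 0 with 0 < |w − 7| < δ ⇒ |w^3 − 343| < ε.
Factor: w^3 − 343 = (w − 7)(w^2 + 7w + 49), so |w^3 − 343| = |w − 7|·|w^2 + 7w + 49|.
Impose δ ≤ 1 so that |w| < 8; then |w^2 + 7w + 49| ≤ 169.
Hence |w^3 − 343| ≤ 169|w − 7|, which is < ε once |w − 7| < ε/169.
Take δ = min(1, ε/169). If 0 < |w − 7| < δ then both bounds hold and |w^3 − 343| ≤ 169|w − 7| < 169·(ε/169) = ε.

δ = min(1, ε/169)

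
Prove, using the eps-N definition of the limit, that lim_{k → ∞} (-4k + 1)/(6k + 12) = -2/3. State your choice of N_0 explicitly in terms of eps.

Let eps > 0 be given. For k ≥ 1, |(-4k + 1)/(6k + 12) + 2/3| = |54|/(6(6k + 12)) = 54/(6(6k + 12)).
Since 6k + 12 ≥ 6k for k ≥ 1, this is ≤ 54/(6·6k) = (3/2)/k.
So |(-4k + 1)/(6k + 12) + 2/3| < eps whenever k > (3/2)/eps.
Take N_0 = (3/2)/eps. If k > N_0 then |(-4k + 1)/(6k + 12) + 2/3| ≤ (3/2)/k < eps.

N_0 = (3/2)/eps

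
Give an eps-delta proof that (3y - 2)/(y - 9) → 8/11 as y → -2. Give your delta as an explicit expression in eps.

delta = min(11/2, (121/50)eps)

Let eps > 0 be given. We want delta > 0 with 0 < |y + 2| < delta ⇒ |(3y - 2)/(y - 9) − (8/11)| < eps.
Combining over a common denominator, (3y - 2)/(y - 9) − (8/11) = [(3y - 2)·(-11) − (-8)·(y - 9)] / [(-11)·(y - 9)] = -25(y + 2) / ((-11)(y - 9)).
So |(3y - 2)/(y - 9) − (8/11)| = 25|y + 2| / (11·|y − 9|).
Restrict delta ≤ 11/2. Then |y + 2| < 11/2 gives |y − 9| = |(y + 2) + (-11)| ≥ 11 − 11/2 = 11/2.
Hence |(3y - 2)/(y - 9) − (8/11)| < 25|y + 2|/(11·(11/2)) = (50/121)|y + 2|, which is < eps once |y + 2| < (121/50)eps.
Take delta = min(11/2, (121/50)eps). Then 0 < |y + 2| < delta forces both bounds, so |(3y - 2)/(y - 9) − (8/11)| < eps.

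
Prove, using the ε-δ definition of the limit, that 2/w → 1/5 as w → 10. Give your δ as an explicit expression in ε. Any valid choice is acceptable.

Suppose ε > 0. We seek δ > 0 such that 0 < |w − 10| < δ implies |2/w − (1/5)| < ε.
|2/w − (1/5)| = 2·|10 − w|/(10·|w|) = 2|w − 10|/(10|w|).
Restrict δ ≤ 5. Then |w − 10| < 5 gives |w| > 5, so 10|w| > 50.
Then |2/w − (1/5)| < 2|w − 10|/50, which is < ε when |w − 10| < 25ε.
Take δ = min(5, 25ε). Then 0 < |w − 10| < δ gives both |w − 10| < 5 and |w − 10| < 25ε, so |2/w − (1/5)| < ε.

δ = min(5, 25ε)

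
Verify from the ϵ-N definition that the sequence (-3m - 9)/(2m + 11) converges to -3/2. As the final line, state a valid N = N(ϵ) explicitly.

Suppose ϵ > 0. For m ≥ 1, |(-3m - 9)/(2m + 11) + 3/2| = |15|/(2(2m + 11)) = 15/(2(2m + 11)).
Since 2m + 11 ≥ 2m for m ≥ 1, this is ≤ 15/(2·2m) = (15/4)/m.
So |(-3m - 9)/(2m + 11) + 3/2| < ϵ whenever m > (15/4)/ϵ.
Take N = (15/4)/ϵ. If m > N then |(-3m - 9)/(2m + 11) + 3/2| ≤ (15/4)/m < ϵ.

N = (15/4)/ϵ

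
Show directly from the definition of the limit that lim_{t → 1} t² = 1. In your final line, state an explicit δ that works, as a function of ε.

δ = min(2, ε/4)

Fix ε > 0. We seek δ > 0 with 0 < |t − 1| < δ ⇒ |t² − 1| < ε.
Factor: t² − 1 = (t − 1)(t + 1), so |t² − 1| = |t − 1|·|t + 1|.
Restrict δ ≤ 2. Then |t − 1| < 2 gives |t| < 3, so by the triangle inequality |t + 1| ≤ 3 + 1 = 4.
Hence |t² − 1| ≤ 4|t − 1|, which is < ε once |t − 1| < ε/4.
Take δ = min(2, ε/4). If 0 < |t − 1| < δ then both bounds hold and |t² − 1| ≤ 4|t − 1| < 4·(ε/4) = ε.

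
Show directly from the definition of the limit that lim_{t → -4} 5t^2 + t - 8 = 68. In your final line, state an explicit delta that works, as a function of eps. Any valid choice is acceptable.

Let eps > 0 be given. We want delta > 0 such that 0 < |t + 4| < delta implies |(5t^2 + t - 8) − 68| < eps.
(5t^2 + t - 8) − 68 = 5t^2 + t - 76 = (t + 4)(5t - 19).
So |(5t^2 + t - 8) − 68| = |t + 4|·|5t - 19|.
Assume first that |t + 4| < 2, so |t| < 6. Then |5t - 19| ≤ 5·6 + 19 = 49.
Hence |(5t^2 + t - 8) − 68| ≤ 49|t + 4| < eps provided |t + 4| < eps/49.
Take delta = min(2, eps/49). Then 0 < |t + 4| < delta gives both |t + 4| < 2 and |t + 4| < eps/49, so |(5t^2 + t - 8) − 68| < eps.

delta = min(2, eps/49)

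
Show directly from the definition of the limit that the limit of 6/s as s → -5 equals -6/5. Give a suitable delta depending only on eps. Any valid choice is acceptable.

delta = min(5/2, (25/12)eps)

Fix eps > 0. We seek delta > 0 such that 0 < |s + 5| < delta implies |6/s + 6/5| < eps.
|6/s + 6/5| = 6·|-5 − s|/(5·|s|) = 6|s + 5|/(5|s|).
Require delta ≤ 5/2 so that |s| > 5 − 5/2 = 5/2, hence 5|s| > 25/2.
Then |6/s + 6/5| < 6|s + 5|/(25/2), which is < eps when |s + 5| < (25/12)eps.
Take delta = min(5/2, (25/12)eps). Then 0 < |s + 5| < delta gives both |s + 5| < 5/2 and |s + 5| < (25/12)eps, so |6/s + 6/5| < eps.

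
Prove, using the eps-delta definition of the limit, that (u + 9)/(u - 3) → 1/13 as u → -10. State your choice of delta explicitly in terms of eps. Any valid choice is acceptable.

delta = min(13/2, (169/24)eps)

Fix eps > 0. We want delta > 0 with 0 < |u + 10| < delta ⇒ |(u + 9)/(u - 3) − (1/13)| < eps.
Combining over a common denominator, (u + 9)/(u - 3) − (1/13) = [(u + 9)·(-13) − (-1)·(u - 3)] / [(-13)·(u - 3)] = -12(u + 10) / ((-13)(u - 3)).
So |(u + 9)/(u - 3) − (1/13)| = 12|u + 10| / (13·|u − 3|).
Restrict delta ≤ 13/2. Then |u + 10| < 13/2 gives |u − 3| = |(u + 10) + (-13)| ≥ 13 − 13/2 = 13/2.
Hence |(u + 9)/(u - 3) − (1/13)| < 12|u + 10|/(13·(13/2)) = (24/169)|u + 10|, which is < eps once |u + 10| < (169/24)eps.
Take delta = min(13/2, (169/24)eps). Then 0 < |u + 10| < delta forces both bounds, so |(u + 9)/(u - 3) − (1/13)| < eps.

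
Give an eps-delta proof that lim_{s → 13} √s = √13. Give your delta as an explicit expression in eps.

Fix eps > 0. We want delta > 0 such that 0 < |s − 13| < delta implies |√s − √13| < eps.
Rationalise: √s − √13 = (s − 13)/(√s + √13), so |√s − √13| = |s − 13|/(√s + √13).
Restrict delta ≤ 13 so that |s − 13| < 13 forces s > 0, and then √s + √13 > √13.
Hence |√s − √13| < |s − 13|/√13, which is < eps once |s − 13| < √13·eps.
Take delta = min(13, √13·eps). If 0 < |s − 13| < delta then s > 0 and |√s − √13| < |s − 13|/√13 < eps.

delta = min(13, √13·eps)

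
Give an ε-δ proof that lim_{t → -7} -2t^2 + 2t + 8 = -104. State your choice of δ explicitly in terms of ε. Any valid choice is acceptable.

Let ε > 0. We want δ > 0 such that 0 < |t + 7| < δ implies |(-2t^2 + 2t + 8) + 104| < ε.
(-2t^2 + 2t + 8) + 104 = -2t^2 + 2t + 112 = (t + 7)(-2t + 16).
So |(-2t^2 + 2t + 8) + 104| = |t + 7|·|-2t + 16|.
Require δ ≤ 1. Then |t + 7| < 1 gives |t| < 8, and by the triangle inequality |-2t + 16| ≤ 2·8 + 16 = 32.
Hence |(-2t^2 + 2t + 8) + 104| ≤ 32|t + 7| < ε provided |t + 7| < ε/32.
Take δ = min(1, ε/32). Then 0 < |t + 7| < δ gives both |t + 7| < 1 and |t + 7| < ε/32, so |(-2t^2 + 2t + 8) + 104| < ε.

δ = min(1, ε/32)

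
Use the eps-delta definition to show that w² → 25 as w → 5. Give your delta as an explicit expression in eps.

delta = min(1, eps/11)

Fix eps > 0. We seek delta > 0 with 0 < |w − 5| < delta ⇒ |w² − 25| < eps.
Factor: w² − 25 = (w − 5)(w + 5), so |w² − 25| = |w − 5|·|w + 5|.
Restrict delta ≤ 1. Then |w − 5| < 1 gives |w| < 6, so by the triangle inequality |w + 5| ≤ 6 + 5 = 11.
Hence |w² − 25| ≤ 11|w − 5|, which is < eps once |w − 5| < eps/11.
Take delta = min(1, eps/11). If 0 < |w − 5| < delta then both bounds hold and |w² − 25| ≤ 11|w − 5| < 11·(eps/11) = eps.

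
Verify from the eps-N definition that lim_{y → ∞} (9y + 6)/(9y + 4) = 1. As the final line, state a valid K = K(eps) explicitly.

K = (2/9)/eps

Let eps > 0 be given. We seek K > 0 such that y > K implies |(9y + 6)/(9y + 4) − 1| < eps.
(9y + 6)/(9y + 4) − 1 = (9(9y + 6) − 9(9y + 4)) / (9(9y + 4)) = 18/(9(9y + 4)).
For y > 0 we have 9y + 4 > 9y, so |(9y + 6)/(9y + 4) − 1| = 18/(9(9y + 4)) < 18/(9·9y) = (2/9)/y.
Thus |(9y + 6)/(9y + 4) − 1| < eps whenever y > (2/9)/eps.
Take K = (2/9)/eps. If y > K then |(9y + 6)/(9y + 4) − 1| < (2/9)/y < eps.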